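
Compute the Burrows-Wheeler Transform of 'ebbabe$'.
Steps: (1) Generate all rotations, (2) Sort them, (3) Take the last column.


Rotations (sorted):
  0: $ebbabe -> last char: e
  1: abe$ebb -> last char: b
  2: babe$eb -> last char: b
  3: bbabe$e -> last char: e
  4: be$ebba -> last char: a
  5: e$ebbab -> last char: b
  6: ebbabe$ -> last char: $


BWT = ebbeab$


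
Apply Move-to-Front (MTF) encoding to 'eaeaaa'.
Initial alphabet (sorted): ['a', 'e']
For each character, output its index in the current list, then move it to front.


MTF encoding:
'e': index 1 in ['a', 'e'] -> ['e', 'a']
'a': index 1 in ['e', 'a'] -> ['a', 'e']
'e': index 1 in ['a', 'e'] -> ['e', 'a']
'a': index 1 in ['e', 'a'] -> ['a', 'e']
'a': index 0 in ['a', 'e'] -> ['a', 'e']
'a': index 0 in ['a', 'e'] -> ['a', 'e']


Output: [1, 1, 1, 1, 0, 0]


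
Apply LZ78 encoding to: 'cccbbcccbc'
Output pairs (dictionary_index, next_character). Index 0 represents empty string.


LZ78 encoding steps:
Dictionary: {0: ''}
Step 1: w='' (idx 0), next='c' -> output (0, 'c'), add 'c' as idx 1
Step 2: w='c' (idx 1), next='c' -> output (1, 'c'), add 'cc' as idx 2
Step 3: w='' (idx 0), next='b' -> output (0, 'b'), add 'b' as idx 3
Step 4: w='b' (idx 3), next='c' -> output (3, 'c'), add 'bc' as idx 4
Step 5: w='cc' (idx 2), next='b' -> output (2, 'b'), add 'ccb' as idx 5
Step 6: w='c' (idx 1), end of input -> output (1, '')


Encoded: [(0, 'c'), (1, 'c'), (0, 'b'), (3, 'c'), (2, 'b'), (1, '')]


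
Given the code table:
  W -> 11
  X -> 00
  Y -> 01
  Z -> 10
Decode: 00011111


Decoding:
00 -> X
01 -> Y
11 -> W
11 -> W


Result: XYWW


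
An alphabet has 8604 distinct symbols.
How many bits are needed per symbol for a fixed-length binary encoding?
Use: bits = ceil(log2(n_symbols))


log2(8604) = 13.0708
Bracket: 2^13 = 8192 < 8604 <= 2^14 = 16384
So ceil(log2(8604)) = 14

bits = ceil(log2(8604)) = ceil(13.0708) = 14 bits


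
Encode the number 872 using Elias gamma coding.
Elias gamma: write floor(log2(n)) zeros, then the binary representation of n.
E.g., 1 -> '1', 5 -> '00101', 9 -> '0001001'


num_bits = floor(log2(872)) + 1 = 10
leading_zeros = num_bits - 1 = 9
binary(872) = 1101101000

Elias gamma(872) = '000000000' + '1101101000' = 0000000001101101000 (19 bits)


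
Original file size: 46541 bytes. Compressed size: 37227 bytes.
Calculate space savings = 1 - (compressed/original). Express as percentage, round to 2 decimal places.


ratio = compressed/original = 37227/46541 = 0.799875
savings = 1 - ratio = 1 - 0.799875 = 0.200125
as a percentage: 0.200125 * 100 = 20.01%

Space savings = 1 - 37227/46541 = 20.01%


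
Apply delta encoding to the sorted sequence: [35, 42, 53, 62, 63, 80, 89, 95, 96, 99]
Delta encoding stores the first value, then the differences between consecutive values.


First value: 35
Deltas:
  42 - 35 = 7
  53 - 42 = 11
  62 - 53 = 9
  63 - 62 = 1
  80 - 63 = 17
  89 - 80 = 9
  95 - 89 = 6
  96 - 95 = 1
  99 - 96 = 3


Delta encoded: [35, 7, 11, 9, 1, 17, 9, 6, 1, 3]


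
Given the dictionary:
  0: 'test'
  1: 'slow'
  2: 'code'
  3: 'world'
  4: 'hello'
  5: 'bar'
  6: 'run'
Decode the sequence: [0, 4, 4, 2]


Look up each index in the dictionary:
  0 -> 'test'
  4 -> 'hello'
  4 -> 'hello'
  2 -> 'code'

Decoded: "test hello hello code"


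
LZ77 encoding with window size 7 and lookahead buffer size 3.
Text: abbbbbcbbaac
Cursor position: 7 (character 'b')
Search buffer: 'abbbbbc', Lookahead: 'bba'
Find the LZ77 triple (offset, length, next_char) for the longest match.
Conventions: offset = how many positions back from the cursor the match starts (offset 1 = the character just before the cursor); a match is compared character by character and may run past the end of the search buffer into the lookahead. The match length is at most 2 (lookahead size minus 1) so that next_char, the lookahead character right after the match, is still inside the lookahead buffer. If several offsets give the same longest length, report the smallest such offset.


Try each offset into the search buffer:
  offset=1 (pos 6, char 'c'): match length 0
  offset=2 (pos 5, char 'b'): match length 1
  offset=3 (pos 4, char 'b'): match length 2
  offset=4 (pos 3, char 'b'): match length 2
  offset=5 (pos 2, char 'b'): match length 2
  offset=6 (pos 1, char 'b'): match length 2
  offset=7 (pos 0, char 'a'): match length 0
Longest match has length 2, found at offsets 3, 4, 5, 6; take the smallest, offset 3.
next_char = character at position 7 + 2 = 9 -> 'a'

Best match: offset=3, length=2 (matching 'bb' starting at position 4)
LZ77 triple: (3, 2, 'a')


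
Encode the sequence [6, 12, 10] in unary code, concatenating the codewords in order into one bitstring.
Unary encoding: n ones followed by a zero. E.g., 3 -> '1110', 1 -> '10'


Encode each number as n ones followed by a terminating 0:
  6 -> 1111110 (7 bits)
  12 -> 1111111111110 (13 bits)
  10 -> 11111111110 (11 bits)
Total length = 7 + 13 + 11 = 31 bits.

Unary([6, 12, 10]) = 1111110111111111111011111111110 (31 bits)


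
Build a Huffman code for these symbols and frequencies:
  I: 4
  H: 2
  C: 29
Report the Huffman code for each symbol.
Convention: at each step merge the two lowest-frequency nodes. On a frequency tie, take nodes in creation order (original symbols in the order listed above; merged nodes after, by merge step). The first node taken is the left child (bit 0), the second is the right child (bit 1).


Huffman tree construction:
Step 1: Merge H(2) + I(4) = 6
Step 2: Merge (H+I)(6) + C(29) = 35
Read each symbol's code off the tree from the root (left child = 0, right child = 1).

Codes:
  I: 01 (length 2)
  H: 00 (length 2)
  C: 1 (length 1)
Average code length: 41/35 = 1.1714 bits/symbol


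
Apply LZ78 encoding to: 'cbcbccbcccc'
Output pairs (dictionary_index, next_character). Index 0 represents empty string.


LZ78 encoding steps:
Dictionary: {0: ''}
Step 1: w='' (idx 0), next='c' -> output (0, 'c'), add 'c' as idx 1
Step 2: w='' (idx 0), next='b' -> output (0, 'b'), add 'b' as idx 2
Step 3: w='c' (idx 1), next='b' -> output (1, 'b'), add 'cb' as idx 3
Step 4: w='c' (idx 1), next='c' -> output (1, 'c'), add 'cc' as idx 4
Step 5: w='b' (idx 2), next='c' -> output (2, 'c'), add 'bc' as idx 5
Step 6: w='cc' (idx 4), next='c' -> output (4, 'c'), add 'ccc' as idx 6


Encoded: [(0, 'c'), (0, 'b'), (1, 'b'), (1, 'c'), (2, 'c'), (4, 'c')]


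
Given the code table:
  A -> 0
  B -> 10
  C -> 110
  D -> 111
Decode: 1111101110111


Decoding:
111 -> D
110 -> C
111 -> D
0 -> A
111 -> D


Result: DCDAD


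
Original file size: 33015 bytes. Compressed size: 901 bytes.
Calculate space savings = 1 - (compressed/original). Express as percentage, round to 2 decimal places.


ratio = compressed/original = 901/33015 = 0.027291
savings = 1 - ratio = 1 - 0.027291 = 0.972709
as a percentage: 0.972709 * 100 = 97.27%

Space savings = 1 - 901/33015 = 97.27%


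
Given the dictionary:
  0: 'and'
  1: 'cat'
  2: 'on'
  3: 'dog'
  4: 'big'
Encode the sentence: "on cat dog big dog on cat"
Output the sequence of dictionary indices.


Look up each word in the dictionary:
  'on' -> 2
  'cat' -> 1
  'dog' -> 3
  'big' -> 4
  'dog' -> 3
  'on' -> 2
  'cat' -> 1

Encoded: [2, 1, 3, 4, 3, 2, 1]


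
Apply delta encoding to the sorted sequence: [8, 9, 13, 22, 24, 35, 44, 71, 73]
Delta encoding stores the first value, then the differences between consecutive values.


First value: 8
Deltas:
  9 - 8 = 1
  13 - 9 = 4
  22 - 13 = 9
  24 - 22 = 2
  35 - 24 = 11
  44 - 35 = 9
  71 - 44 = 27
  73 - 71 = 2


Delta encoded: [8, 1, 4, 9, 2, 11, 9, 27, 2]


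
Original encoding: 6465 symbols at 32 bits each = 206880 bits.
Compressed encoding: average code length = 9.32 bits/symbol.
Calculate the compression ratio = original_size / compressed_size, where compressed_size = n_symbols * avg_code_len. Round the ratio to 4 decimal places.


original_size = n_symbols * orig_bits = 6465 * 32 = 206880 bits
compressed_size = n_symbols * avg_code_len = 6465 * 9.32 = 60253.8 bits
ratio = original_size / compressed_size = 206880 / 60253.8 = 3.4335

Compression ratio = 3.4335


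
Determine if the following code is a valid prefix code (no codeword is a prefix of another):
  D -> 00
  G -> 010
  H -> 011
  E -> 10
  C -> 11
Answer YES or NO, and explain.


Checking each pair (does one codeword prefix another?):
  D='00' vs G='010': no prefix
  D='00' vs H='011': no prefix
  D='00' vs E='10': no prefix
  D='00' vs C='11': no prefix
  G='010' vs D='00': no prefix
  G='010' vs H='011': no prefix
  G='010' vs E='10': no prefix
  G='010' vs C='11': no prefix
  H='011' vs D='00': no prefix
  H='011' vs G='010': no prefix
  H='011' vs E='10': no prefix
  H='011' vs C='11': no prefix
  E='10' vs D='00': no prefix
  E='10' vs G='010': no prefix
  E='10' vs H='011': no prefix
  E='10' vs C='11': no prefix
  C='11' vs D='00': no prefix
  C='11' vs G='010': no prefix
  C='11' vs H='011': no prefix
  C='11' vs E='10': no prefix
No violation found over all pairs.

YES -- this is a valid prefix code. No codeword is a prefix of any other codeword.


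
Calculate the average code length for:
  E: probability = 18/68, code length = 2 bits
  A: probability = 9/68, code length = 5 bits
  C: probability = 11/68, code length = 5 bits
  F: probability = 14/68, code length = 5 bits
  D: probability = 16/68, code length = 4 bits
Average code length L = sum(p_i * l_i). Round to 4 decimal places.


Weighted contributions p_i * l_i:
  E: (18/68) * 2 = 36/68
  A: (9/68) * 5 = 45/68
  C: (11/68) * 5 = 55/68
  F: (14/68) * 5 = 70/68
  D: (16/68) * 4 = 64/68
Sum = (36 + 45 + 55 + 70 + 64)/68 = 270/68

L = 270/68 = 3.9706 bits/symbol


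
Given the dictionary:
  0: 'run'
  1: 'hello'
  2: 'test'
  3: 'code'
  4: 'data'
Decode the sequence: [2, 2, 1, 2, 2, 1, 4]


Look up each index in the dictionary:
  2 -> 'test'
  2 -> 'test'
  1 -> 'hello'
  2 -> 'test'
  2 -> 'test'
  1 -> 'hello'
  4 -> 'data'

Decoded: "test test hello test test hello data"


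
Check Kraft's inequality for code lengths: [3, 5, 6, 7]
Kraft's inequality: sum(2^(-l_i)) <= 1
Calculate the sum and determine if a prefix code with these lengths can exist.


Sum = 2^(-3) + 2^(-5) + 2^(-6) + 2^(-7)
    = 0.125 + 0.03125 + 0.015625 + 0.0078125
    = 23/128 = 0.1796875
Since 0.1796875 <= 1, Kraft's inequality IS satisfied.
A prefix code with these lengths CAN exist.

Kraft sum = 0.1796875. Satisfied.


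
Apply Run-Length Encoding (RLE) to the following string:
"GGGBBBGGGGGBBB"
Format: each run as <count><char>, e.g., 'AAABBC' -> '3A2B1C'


Scanning runs left to right:
  i=0: run of 'G' x 3 -> '3G'
  i=3: run of 'B' x 3 -> '3B'
  i=6: run of 'G' x 5 -> '5G'
  i=11: run of 'B' x 3 -> '3B'

RLE = 3G3B5G3B


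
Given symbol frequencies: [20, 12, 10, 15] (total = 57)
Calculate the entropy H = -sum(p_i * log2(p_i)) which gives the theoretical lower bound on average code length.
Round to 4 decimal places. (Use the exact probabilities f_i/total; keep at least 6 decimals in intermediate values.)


Per-symbol terms -p_i * log2(p_i) with p_i = f_i/57:
  p = 20/57 = 0.350877: log2(p) = -1.510962, -p*log2(p) = 0.530162
  p = 12/57 = 0.210526: log2(p) = -2.247928, -p*log2(p) = 0.473248
  p = 10/57 = 0.175439: log2(p) = -2.510962, -p*log2(p) = 0.440520
  p = 15/57 = 0.263158: log2(p) = -1.925999, -p*log2(p) = 0.506842
H = 0.530162 + 0.473248 + 0.440520 + 0.506842 = 1.950772

H = 1.9508 bits/symbol


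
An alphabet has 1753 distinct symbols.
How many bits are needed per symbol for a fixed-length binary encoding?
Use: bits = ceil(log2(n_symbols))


log2(1753) = 10.7756
Bracket: 2^10 = 1024 < 1753 <= 2^11 = 2048
So ceil(log2(1753)) = 11

bits = ceil(log2(1753)) = ceil(10.7756) = 11 bits


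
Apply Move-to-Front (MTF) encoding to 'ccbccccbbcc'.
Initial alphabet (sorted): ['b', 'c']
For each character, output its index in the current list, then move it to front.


MTF encoding:
'c': index 1 in ['b', 'c'] -> ['c', 'b']
'c': index 0 in ['c', 'b'] -> ['c', 'b']
'b': index 1 in ['c', 'b'] -> ['b', 'c']
'c': index 1 in ['b', 'c'] -> ['c', 'b']
'c': index 0 in ['c', 'b'] -> ['c', 'b']
'c': index 0 in ['c', 'b'] -> ['c', 'b']
'c': index 0 in ['c', 'b'] -> ['c', 'b']
'b': index 1 in ['c', 'b'] -> ['b', 'c']
'b': index 0 in ['b', 'c'] -> ['b', 'c']
'c': index 1 in ['b', 'c'] -> ['c', 'b']
'c': index 0 in ['c', 'b'] -> ['c', 'b']


Output: [1, 0, 1, 1, 0, 0, 0, 1, 0, 1, 0]


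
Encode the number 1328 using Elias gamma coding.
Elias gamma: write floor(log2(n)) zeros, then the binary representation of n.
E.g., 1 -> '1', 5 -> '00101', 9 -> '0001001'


num_bits = floor(log2(1328)) + 1 = 11
leading_zeros = num_bits - 1 = 10
binary(1328) = 10100110000

Elias gamma(1328) = '0000000000' + '10100110000' = 000000000010100110000 (21 bits)


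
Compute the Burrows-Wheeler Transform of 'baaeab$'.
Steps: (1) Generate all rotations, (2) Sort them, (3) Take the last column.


Rotations (sorted):
  0: $baaeab -> last char: b
  1: aaeab$b -> last char: b
  2: ab$baae -> last char: e
  3: aeab$ba -> last char: a
  4: b$baaea -> last char: a
  5: baaeab$ -> last char: $
  6: eab$baa -> last char: a


BWT = bbeaa$a


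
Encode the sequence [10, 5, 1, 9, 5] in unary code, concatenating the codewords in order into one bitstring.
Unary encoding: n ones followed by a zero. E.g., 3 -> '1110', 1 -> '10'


Encode each number as n ones followed by a terminating 0:
  10 -> 11111111110 (11 bits)
  5 -> 111110 (6 bits)
  1 -> 10 (2 bits)
  9 -> 1111111110 (10 bits)
  5 -> 111110 (6 bits)
Total length = 11 + 6 + 2 + 10 + 6 = 35 bits.

Unary([10, 5, 1, 9, 5]) = 11111111110111110101111111110111110 (35 bits)


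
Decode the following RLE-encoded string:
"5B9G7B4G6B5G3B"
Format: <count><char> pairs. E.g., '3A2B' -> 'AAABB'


Expanding each <count><char> pair:
  5B -> 'BBBBB'
  9G -> 'GGGGGGGGG'
  7B -> 'BBBBBBB'
  4G -> 'GGGG'
  6B -> 'BBBBBB'
  5G -> 'GGGGG'
  3B -> 'BBB'

Decoded = BBBBBGGGGGGGGGBBBBBBBGGGGBBBBBBGGGGGBBB


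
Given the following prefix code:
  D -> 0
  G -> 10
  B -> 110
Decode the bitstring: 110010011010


Decoding step by step:
Bits 110 -> B
Bits 0 -> D
Bits 10 -> G
Bits 0 -> D
Bits 110 -> B
Bits 10 -> G


Decoded message: BDGDBG


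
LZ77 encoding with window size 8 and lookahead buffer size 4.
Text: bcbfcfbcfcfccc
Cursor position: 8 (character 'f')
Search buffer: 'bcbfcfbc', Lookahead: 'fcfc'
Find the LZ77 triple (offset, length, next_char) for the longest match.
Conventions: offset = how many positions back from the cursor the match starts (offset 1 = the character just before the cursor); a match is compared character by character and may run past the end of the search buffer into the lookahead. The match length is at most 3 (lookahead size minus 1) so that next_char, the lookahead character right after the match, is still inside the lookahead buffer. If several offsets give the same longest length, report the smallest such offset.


Try each offset into the search buffer:
  offset=1 (pos 7, char 'c'): match length 0
  offset=2 (pos 6, char 'b'): match length 0
  offset=3 (pos 5, char 'f'): match length 1
  offset=4 (pos 4, char 'c'): match length 0
  offset=5 (pos 3, char 'f'): match length 3
  offset=6 (pos 2, char 'b'): match length 0
  offset=7 (pos 1, char 'c'): match length 0
  offset=8 (pos 0, char 'b'): match length 0
Longest match has length 3 at offset 5.
next_char = character at position 8 + 3 = 11 -> 'c'

Best match: offset=5, length=3 (matching 'fcf' starting at position 3)
LZ77 triple: (5, 3, 'c')


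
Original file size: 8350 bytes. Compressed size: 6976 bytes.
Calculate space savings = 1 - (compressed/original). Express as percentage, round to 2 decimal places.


ratio = compressed/original = 6976/8350 = 0.835449
savings = 1 - ratio = 1 - 0.835449 = 0.164551
as a percentage: 0.164551 * 100 = 16.46%

Space savings = 1 - 6976/8350 = 16.46%


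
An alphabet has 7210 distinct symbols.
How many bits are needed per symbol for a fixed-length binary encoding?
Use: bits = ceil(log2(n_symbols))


log2(7210) = 12.8158
Bracket: 2^12 = 4096 < 7210 <= 2^13 = 8192
So ceil(log2(7210)) = 13

bits = ceil(log2(7210)) = ceil(12.8158) = 13 bits


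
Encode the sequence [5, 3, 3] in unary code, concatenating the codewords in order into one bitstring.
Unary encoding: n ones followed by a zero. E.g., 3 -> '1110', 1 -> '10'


Encode each number as n ones followed by a terminating 0:
  5 -> 111110 (6 bits)
  3 -> 1110 (4 bits)
  3 -> 1110 (4 bits)
Total length = 6 + 4 + 4 = 14 bits.

Unary([5, 3, 3]) = 11111011101110 (14 bits)


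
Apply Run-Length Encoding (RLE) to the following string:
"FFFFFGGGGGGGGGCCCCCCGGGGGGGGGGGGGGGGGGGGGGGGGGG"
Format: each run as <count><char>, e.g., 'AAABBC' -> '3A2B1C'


Scanning runs left to right:
  i=0: run of 'F' x 5 -> '5F'
  i=5: run of 'G' x 9 -> '9G'
  i=14: run of 'C' x 6 -> '6C'
  i=20: run of 'G' x 27 -> '27G'

RLE = 5F9G6C27G


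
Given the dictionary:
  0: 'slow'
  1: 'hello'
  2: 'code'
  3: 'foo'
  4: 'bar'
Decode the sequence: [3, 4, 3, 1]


Look up each index in the dictionary:
  3 -> 'foo'
  4 -> 'bar'
  3 -> 'foo'
  1 -> 'hello'

Decoded: "foo bar foo hello"


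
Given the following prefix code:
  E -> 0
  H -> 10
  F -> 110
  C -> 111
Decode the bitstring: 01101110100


Decoding step by step:
Bits 0 -> E
Bits 110 -> F
Bits 111 -> C
Bits 0 -> E
Bits 10 -> H
Bits 0 -> E


Decoded message: EFCEHE


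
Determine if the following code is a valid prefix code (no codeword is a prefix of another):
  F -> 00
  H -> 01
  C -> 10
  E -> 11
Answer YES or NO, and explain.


Checking each pair (does one codeword prefix another?):
  F='00' vs H='01': no prefix
  F='00' vs C='10': no prefix
  F='00' vs E='11': no prefix
  H='01' vs F='00': no prefix
  H='01' vs C='10': no prefix
  H='01' vs E='11': no prefix
  C='10' vs F='00': no prefix
  C='10' vs H='01': no prefix
  C='10' vs E='11': no prefix
  E='11' vs F='00': no prefix
  E='11' vs H='01': no prefix
  E='11' vs C='10': no prefix
No violation found over all pairs.

YES -- this is a valid prefix code. No codeword is a prefix of any other codeword.


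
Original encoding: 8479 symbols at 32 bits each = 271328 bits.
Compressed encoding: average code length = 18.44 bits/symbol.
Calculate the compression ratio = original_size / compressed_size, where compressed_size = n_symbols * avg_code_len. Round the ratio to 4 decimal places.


original_size = n_symbols * orig_bits = 8479 * 32 = 271328 bits
compressed_size = n_symbols * avg_code_len = 8479 * 18.44 = 156352.76 bits
ratio = original_size / compressed_size = 271328 / 156352.76 = 1.7354

Compression ratio = 1.7354


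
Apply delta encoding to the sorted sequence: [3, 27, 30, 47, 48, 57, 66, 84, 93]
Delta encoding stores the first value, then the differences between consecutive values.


First value: 3
Deltas:
  27 - 3 = 24
  30 - 27 = 3
  47 - 30 = 17
  48 - 47 = 1
  57 - 48 = 9
  66 - 57 = 9
  84 - 66 = 18
  93 - 84 = 9


Delta encoded: [3, 24, 3, 17, 1, 9, 9, 18, 9]


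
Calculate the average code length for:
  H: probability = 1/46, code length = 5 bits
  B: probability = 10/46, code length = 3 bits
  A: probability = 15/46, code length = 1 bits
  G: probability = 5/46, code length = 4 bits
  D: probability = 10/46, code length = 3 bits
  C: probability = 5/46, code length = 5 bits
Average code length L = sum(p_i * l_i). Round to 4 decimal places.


Weighted contributions p_i * l_i:
  H: (1/46) * 5 = 5/46
  B: (10/46) * 3 = 30/46
  A: (15/46) * 1 = 15/46
  G: (5/46) * 4 = 20/46
  D: (10/46) * 3 = 30/46
  C: (5/46) * 5 = 25/46
Sum = (5 + 30 + 15 + 20 + 30 + 25)/46 = 125/46

L = 125/46 = 2.7174 bits/symbol


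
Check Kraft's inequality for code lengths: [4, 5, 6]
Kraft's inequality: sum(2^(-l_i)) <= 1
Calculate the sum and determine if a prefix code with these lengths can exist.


Sum = 2^(-4) + 2^(-5) + 2^(-6)
    = 0.0625 + 0.03125 + 0.015625
    = 7/64 = 0.109375
Since 0.109375 <= 1, Kraft's inequality IS satisfied.
A prefix code with these lengths CAN exist.

Kraft sum = 0.109375. Satisfied.


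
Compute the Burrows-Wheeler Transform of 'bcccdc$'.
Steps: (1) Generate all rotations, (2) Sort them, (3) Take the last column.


Rotations (sorted):
  0: $bcccdc -> last char: c
  1: bcccdc$ -> last char: $
  2: c$bcccd -> last char: d
  3: cccdc$b -> last char: b
  4: ccdc$bc -> last char: c
  5: cdc$bcc -> last char: c
  6: dc$bccc -> last char: c


BWT = c$dbccc


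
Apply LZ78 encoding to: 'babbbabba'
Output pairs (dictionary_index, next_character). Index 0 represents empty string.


LZ78 encoding steps:
Dictionary: {0: ''}
Step 1: w='' (idx 0), next='b' -> output (0, 'b'), add 'b' as idx 1
Step 2: w='' (idx 0), next='a' -> output (0, 'a'), add 'a' as idx 2
Step 3: w='b' (idx 1), next='b' -> output (1, 'b'), add 'bb' as idx 3
Step 4: w='b' (idx 1), next='a' -> output (1, 'a'), add 'ba' as idx 4
Step 5: w='bb' (idx 3), next='a' -> output (3, 'a'), add 'bba' as idx 5


Encoded: [(0, 'b'), (0, 'a'), (1, 'b'), (1, 'a'), (3, 'a')]


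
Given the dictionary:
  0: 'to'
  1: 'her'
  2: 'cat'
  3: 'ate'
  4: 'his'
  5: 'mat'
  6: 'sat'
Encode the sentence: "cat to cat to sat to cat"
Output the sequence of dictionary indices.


Look up each word in the dictionary:
  'cat' -> 2
  'to' -> 0
  'cat' -> 2
  'to' -> 0
  'sat' -> 6
  'to' -> 0
  'cat' -> 2

Encoded: [2, 0, 2, 0, 6, 0, 2]


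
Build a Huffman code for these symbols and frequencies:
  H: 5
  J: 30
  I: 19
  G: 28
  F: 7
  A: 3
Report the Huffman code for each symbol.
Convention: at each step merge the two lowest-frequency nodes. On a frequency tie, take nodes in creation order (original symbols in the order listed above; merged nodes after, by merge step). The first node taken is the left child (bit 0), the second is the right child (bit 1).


Huffman tree construction:
Step 1: Merge A(3) + H(5) = 8
Step 2: Merge F(7) + (A+H)(8) = 15
Step 3: Merge (F+(A+H))(15) + I(19) = 34
Step 4: Merge G(28) + J(30) = 58
Step 5: Merge ((F+(A+H))+I)(34) + (G+J)(58) = 92
Read each symbol's code off the tree from the root (left child = 0, right child = 1).

Codes:
  H: 0011 (length 4)
  J: 11 (length 2)
  I: 01 (length 2)
  G: 10 (length 2)
  F: 000 (length 3)
  A: 0010 (length 4)
Average code length: 207/92 = 2.2500 bits/symbol


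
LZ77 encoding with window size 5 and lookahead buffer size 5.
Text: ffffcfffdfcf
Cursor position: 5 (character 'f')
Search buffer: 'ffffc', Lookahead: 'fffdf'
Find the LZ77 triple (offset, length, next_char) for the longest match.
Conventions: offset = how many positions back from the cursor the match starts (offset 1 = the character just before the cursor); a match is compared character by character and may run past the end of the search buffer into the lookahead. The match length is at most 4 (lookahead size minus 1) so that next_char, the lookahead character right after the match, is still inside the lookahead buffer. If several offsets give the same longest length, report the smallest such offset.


Try each offset into the search buffer:
  offset=1 (pos 4, char 'c'): match length 0
  offset=2 (pos 3, char 'f'): match length 1
  offset=3 (pos 2, char 'f'): match length 2
  offset=4 (pos 1, char 'f'): match length 3
  offset=5 (pos 0, char 'f'): match length 3
Longest match has length 3, found at offsets 4, 5; take the smallest, offset 4.
next_char = character at position 5 + 3 = 8 -> 'd'

Best match: offset=4, length=3 (matching 'fff' starting at position 1)
LZ77 triple: (4, 3, 'd')


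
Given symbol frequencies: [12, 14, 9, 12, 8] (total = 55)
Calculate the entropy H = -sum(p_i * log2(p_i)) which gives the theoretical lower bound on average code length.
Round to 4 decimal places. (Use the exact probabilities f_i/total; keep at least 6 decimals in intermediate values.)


Per-symbol terms -p_i * log2(p_i) with p_i = f_i/55:
  p = 12/55 = 0.218182: log2(p) = -2.196397, -p*log2(p) = 0.479214
  p = 14/55 = 0.254545: log2(p) = -1.974005, -p*log2(p) = 0.502474
  p = 9/55 = 0.163636: log2(p) = -2.611435, -p*log2(p) = 0.427326
  p = 12/55 = 0.218182: log2(p) = -2.196397, -p*log2(p) = 0.479214
  p = 8/55 = 0.145455: log2(p) = -2.781360, -p*log2(p) = 0.404561
H = 0.479214 + 0.502474 + 0.427326 + 0.479214 + 0.404561 = 2.292789

H = 2.2928 bits/symbol


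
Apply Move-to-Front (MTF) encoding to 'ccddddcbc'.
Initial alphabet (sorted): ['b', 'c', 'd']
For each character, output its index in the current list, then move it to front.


MTF encoding:
'c': index 1 in ['b', 'c', 'd'] -> ['c', 'b', 'd']
'c': index 0 in ['c', 'b', 'd'] -> ['c', 'b', 'd']
'd': index 2 in ['c', 'b', 'd'] -> ['d', 'c', 'b']
'd': index 0 in ['d', 'c', 'b'] -> ['d', 'c', 'b']
'd': index 0 in ['d', 'c', 'b'] -> ['d', 'c', 'b']
'd': index 0 in ['d', 'c', 'b'] -> ['d', 'c', 'b']
'c': index 1 in ['d', 'c', 'b'] -> ['c', 'd', 'b']
'b': index 2 in ['c', 'd', 'b'] -> ['b', 'c', 'd']
'c': index 1 in ['b', 'c', 'd'] -> ['c', 'b', 'd']


Output: [1, 0, 2, 0, 0, 0, 1, 2, 1]


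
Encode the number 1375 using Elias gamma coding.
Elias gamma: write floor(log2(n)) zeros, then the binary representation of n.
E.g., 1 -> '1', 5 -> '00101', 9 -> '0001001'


num_bits = floor(log2(1375)) + 1 = 11
leading_zeros = num_bits - 1 = 10
binary(1375) = 10101011111

Elias gamma(1375) = '0000000000' + '10101011111' = 000000000010101011111 (21 bits)


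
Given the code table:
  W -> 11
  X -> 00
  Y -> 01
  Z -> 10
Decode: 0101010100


Decoding:
01 -> Y
01 -> Y
01 -> Y
01 -> Y
00 -> X


Result: YYYYX


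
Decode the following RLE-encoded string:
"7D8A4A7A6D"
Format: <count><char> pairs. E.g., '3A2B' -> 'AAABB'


Expanding each <count><char> pair:
  7D -> 'DDDDDDD'
  8A -> 'AAAAAAAA'
  4A -> 'AAAA'
  7A -> 'AAAAAAA'
  6D -> 'DDDDDD'

Decoded = DDDDDDDAAAAAAAAAAAAAAAAAAADDDDDD


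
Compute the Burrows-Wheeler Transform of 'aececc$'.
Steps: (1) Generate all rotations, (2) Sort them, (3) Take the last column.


Rotations (sorted):
  0: $aececc -> last char: c
  1: aececc$ -> last char: $
  2: c$aecec -> last char: c
  3: cc$aece -> last char: e
  4: cecc$ae -> last char: e
  5: ecc$aec -> last char: c
  6: ececc$a -> last char: a


BWT = c$ceeca


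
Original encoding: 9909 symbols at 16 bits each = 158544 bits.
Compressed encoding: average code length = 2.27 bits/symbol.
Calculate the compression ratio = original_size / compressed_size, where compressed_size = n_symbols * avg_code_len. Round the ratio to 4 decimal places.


original_size = n_symbols * orig_bits = 9909 * 16 = 158544 bits
compressed_size = n_symbols * avg_code_len = 9909 * 2.27 = 22493.43 bits
ratio = original_size / compressed_size = 158544 / 22493.43 = 7.0485

Compression ratio = 7.0485


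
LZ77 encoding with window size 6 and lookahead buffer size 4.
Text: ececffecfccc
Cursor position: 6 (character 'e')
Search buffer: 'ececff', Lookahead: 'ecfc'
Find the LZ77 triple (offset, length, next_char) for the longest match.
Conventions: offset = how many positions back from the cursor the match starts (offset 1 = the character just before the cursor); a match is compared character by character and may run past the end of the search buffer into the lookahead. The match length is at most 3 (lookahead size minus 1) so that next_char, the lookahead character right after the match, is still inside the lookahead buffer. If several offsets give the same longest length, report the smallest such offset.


Try each offset into the search buffer:
  offset=1 (pos 5, char 'f'): match length 0
  offset=2 (pos 4, char 'f'): match length 0
  offset=3 (pos 3, char 'c'): match length 0
  offset=4 (pos 2, char 'e'): match length 3
  offset=5 (pos 1, char 'c'): match length 0
  offset=6 (pos 0, char 'e'): match length 2
Longest match has length 3 at offset 4.
next_char = character at position 6 + 3 = 9 -> 'c'

Best match: offset=4, length=3 (matching 'ecf' starting at position 2)
LZ77 triple: (4, 3, 'c')


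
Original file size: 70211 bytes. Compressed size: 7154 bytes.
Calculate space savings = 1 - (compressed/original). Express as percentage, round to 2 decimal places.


ratio = compressed/original = 7154/70211 = 0.101893
savings = 1 - ratio = 1 - 0.101893 = 0.898107
as a percentage: 0.898107 * 100 = 89.81%

Space savings = 1 - 7154/70211 = 89.81%


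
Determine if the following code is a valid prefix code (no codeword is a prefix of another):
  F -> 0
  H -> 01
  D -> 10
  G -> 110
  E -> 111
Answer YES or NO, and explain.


Checking each pair (does one codeword prefix another?):
  F='0' vs H='01': prefix -- VIOLATION

NO -- this is NOT a valid prefix code. F (0) is a prefix of H (01).


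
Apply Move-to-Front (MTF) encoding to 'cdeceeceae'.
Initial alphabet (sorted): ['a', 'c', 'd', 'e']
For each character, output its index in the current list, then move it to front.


MTF encoding:
'c': index 1 in ['a', 'c', 'd', 'e'] -> ['c', 'a', 'd', 'e']
'd': index 2 in ['c', 'a', 'd', 'e'] -> ['d', 'c', 'a', 'e']
'e': index 3 in ['d', 'c', 'a', 'e'] -> ['e', 'd', 'c', 'a']
'c': index 2 in ['e', 'd', 'c', 'a'] -> ['c', 'e', 'd', 'a']
'e': index 1 in ['c', 'e', 'd', 'a'] -> ['e', 'c', 'd', 'a']
'e': index 0 in ['e', 'c', 'd', 'a'] -> ['e', 'c', 'd', 'a']
'c': index 1 in ['e', 'c', 'd', 'a'] -> ['c', 'e', 'd', 'a']
'e': index 1 in ['c', 'e', 'd', 'a'] -> ['e', 'c', 'd', 'a']
'a': index 3 in ['e', 'c', 'd', 'a'] -> ['a', 'e', 'c', 'd']
'e': index 1 in ['a', 'e', 'c', 'd'] -> ['e', 'a', 'c', 'd']


Output: [1, 2, 3, 2, 1, 0, 1, 1, 3, 1]


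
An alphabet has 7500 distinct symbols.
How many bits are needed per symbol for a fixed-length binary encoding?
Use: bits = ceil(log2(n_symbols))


log2(7500) = 12.8727
Bracket: 2^12 = 4096 < 7500 <= 2^13 = 8192
So ceil(log2(7500)) = 13

bits = ceil(log2(7500)) = ceil(12.8727) = 13 bits


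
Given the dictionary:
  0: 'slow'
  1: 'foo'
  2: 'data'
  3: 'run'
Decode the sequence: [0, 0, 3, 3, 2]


Look up each index in the dictionary:
  0 -> 'slow'
  0 -> 'slow'
  3 -> 'run'
  3 -> 'run'
  2 -> 'data'

Decoded: "slow slow run run data"


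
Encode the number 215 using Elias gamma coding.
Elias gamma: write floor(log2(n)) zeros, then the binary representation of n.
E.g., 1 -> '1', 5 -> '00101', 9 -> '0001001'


num_bits = floor(log2(215)) + 1 = 8
leading_zeros = num_bits - 1 = 7
binary(215) = 11010111

Elias gamma(215) = '0000000' + '11010111' = 000000011010111 (15 bits)


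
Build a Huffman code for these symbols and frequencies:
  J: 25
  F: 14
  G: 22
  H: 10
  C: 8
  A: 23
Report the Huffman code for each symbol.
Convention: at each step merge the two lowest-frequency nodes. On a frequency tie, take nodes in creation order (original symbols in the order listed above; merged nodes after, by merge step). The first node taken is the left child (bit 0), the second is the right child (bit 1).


Huffman tree construction:
Step 1: Merge C(8) + H(10) = 18
Step 2: Merge F(14) + (C+H)(18) = 32
Step 3: Merge G(22) + A(23) = 45
Step 4: Merge J(25) + (F+(C+H))(32) = 57
Step 5: Merge (G+A)(45) + (J+(F+(C+H)))(57) = 102
Read each symbol's code off the tree from the root (left child = 0, right child = 1).

Codes:
  J: 10 (length 2)
  F: 110 (length 3)
  G: 00 (length 2)
  H: 1111 (length 4)
  C: 1110 (length 4)
  A: 01 (length 2)
Average code length: 254/102 = 2.4902 bits/symbol


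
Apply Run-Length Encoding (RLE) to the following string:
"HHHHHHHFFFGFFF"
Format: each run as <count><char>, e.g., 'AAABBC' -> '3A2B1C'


Scanning runs left to right:
  i=0: run of 'H' x 7 -> '7H'
  i=7: run of 'F' x 3 -> '3F'
  i=10: run of 'G' x 1 -> '1G'
  i=11: run of 'F' x 3 -> '3F'

RLE = 7H3F1G3F


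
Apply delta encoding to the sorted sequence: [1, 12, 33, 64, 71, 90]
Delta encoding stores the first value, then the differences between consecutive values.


First value: 1
Deltas:
  12 - 1 = 11
  33 - 12 = 21
  64 - 33 = 31
  71 - 64 = 7
  90 - 71 = 19


Delta encoded: [1, 11, 21, 31, 7, 19]


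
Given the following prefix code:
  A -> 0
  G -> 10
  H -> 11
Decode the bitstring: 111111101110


Decoding step by step:
Bits 11 -> H
Bits 11 -> H
Bits 11 -> H
Bits 10 -> G
Bits 11 -> H
Bits 10 -> G


Decoded message: HHHGHG


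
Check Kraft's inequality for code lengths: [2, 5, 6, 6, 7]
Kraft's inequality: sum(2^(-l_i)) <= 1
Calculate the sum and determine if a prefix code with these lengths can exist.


Sum = 2^(-2) + 2^(-5) + 2^(-6) + 2^(-6) + 2^(-7)
    = 0.25 + 0.03125 + 0.015625 + 0.015625 + 0.0078125
    = 41/128 = 0.3203125
Since 0.3203125 <= 1, Kraft's inequality IS satisfied.
A prefix code with these lengths CAN exist.

Kraft sum = 0.3203125. Satisfied.


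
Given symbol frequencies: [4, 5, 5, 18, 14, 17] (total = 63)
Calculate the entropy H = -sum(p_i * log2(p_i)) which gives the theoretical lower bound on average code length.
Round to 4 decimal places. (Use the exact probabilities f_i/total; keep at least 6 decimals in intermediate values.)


Per-symbol terms -p_i * log2(p_i) with p_i = f_i/63:
  p = 4/63 = 0.063492: log2(p) = -3.977280, -p*log2(p) = 0.252526
  p = 5/63 = 0.079365: log2(p) = -3.655352, -p*log2(p) = 0.290107
  p = 5/63 = 0.079365: log2(p) = -3.655352, -p*log2(p) = 0.290107
  p = 18/63 = 0.285714: log2(p) = -1.807355, -p*log2(p) = 0.516387
  p = 14/63 = 0.222222: log2(p) = -2.169925, -p*log2(p) = 0.482206
  p = 17/63 = 0.269841: log2(p) = -1.889817, -p*log2(p) = 0.509951
H = 0.252526 + 0.290107 + 0.290107 + 0.516387 + 0.482206 + 0.509951 = 2.341284

H = 2.3413 bits/symbol


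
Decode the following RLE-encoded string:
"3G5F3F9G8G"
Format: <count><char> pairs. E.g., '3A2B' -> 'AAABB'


Expanding each <count><char> pair:
  3G -> 'GGG'
  5F -> 'FFFFF'
  3F -> 'FFF'
  9G -> 'GGGGGGGGG'
  8G -> 'GGGGGGGG'

Decoded = GGGFFFFFFFFGGGGGGGGGGGGGGGGG


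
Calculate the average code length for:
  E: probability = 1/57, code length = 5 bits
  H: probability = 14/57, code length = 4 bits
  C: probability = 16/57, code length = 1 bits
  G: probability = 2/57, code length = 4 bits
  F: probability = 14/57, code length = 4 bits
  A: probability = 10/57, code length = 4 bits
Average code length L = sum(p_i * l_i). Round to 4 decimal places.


Weighted contributions p_i * l_i:
  E: (1/57) * 5 = 5/57
  H: (14/57) * 4 = 56/57
  C: (16/57) * 1 = 16/57
  G: (2/57) * 4 = 8/57
  F: (14/57) * 4 = 56/57
  A: (10/57) * 4 = 40/57
Sum = (5 + 56 + 16 + 8 + 56 + 40)/57 = 181/57

L = 181/57 = 3.1754 bits/symbol


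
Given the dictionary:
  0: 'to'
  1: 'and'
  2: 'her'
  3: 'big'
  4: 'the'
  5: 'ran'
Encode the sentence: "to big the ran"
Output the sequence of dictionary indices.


Look up each word in the dictionary:
  'to' -> 0
  'big' -> 3
  'the' -> 4
  'ran' -> 5

Encoded: [0, 3, 4, 5]


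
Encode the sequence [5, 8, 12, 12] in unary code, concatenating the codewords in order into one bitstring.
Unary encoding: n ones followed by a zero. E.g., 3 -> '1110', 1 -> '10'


Encode each number as n ones followed by a terminating 0:
  5 -> 111110 (6 bits)
  8 -> 111111110 (9 bits)
  12 -> 1111111111110 (13 bits)
  12 -> 1111111111110 (13 bits)
Total length = 6 + 9 + 13 + 13 = 41 bits.

Unary([5, 8, 12, 12]) = 11111011111111011111111111101111111111110 (41 bits)


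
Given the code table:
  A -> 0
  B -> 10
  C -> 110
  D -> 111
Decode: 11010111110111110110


Decoding:
110 -> C
10 -> B
111 -> D
110 -> C
111 -> D
110 -> C
110 -> C


Result: CBDCDCC


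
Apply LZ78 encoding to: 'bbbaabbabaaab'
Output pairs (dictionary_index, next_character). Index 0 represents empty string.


LZ78 encoding steps:
Dictionary: {0: ''}
Step 1: w='' (idx 0), next='b' -> output (0, 'b'), add 'b' as idx 1
Step 2: w='b' (idx 1), next='b' -> output (1, 'b'), add 'bb' as idx 2
Step 3: w='' (idx 0), next='a' -> output (0, 'a'), add 'a' as idx 3
Step 4: w='a' (idx 3), next='b' -> output (3, 'b'), add 'ab' as idx 4
Step 5: w='b' (idx 1), next='a' -> output (1, 'a'), add 'ba' as idx 5
Step 6: w='ba' (idx 5), next='a' -> output (5, 'a'), add 'baa' as idx 6
Step 7: w='ab' (idx 4), end of input -> output (4, '')


Encoded: [(0, 'b'), (1, 'b'), (0, 'a'), (3, 'b'), (1, 'a'), (5, 'a'), (4, '')]


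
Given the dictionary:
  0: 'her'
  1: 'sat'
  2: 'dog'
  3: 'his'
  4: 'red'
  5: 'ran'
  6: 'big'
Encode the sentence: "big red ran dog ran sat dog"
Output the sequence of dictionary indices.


Look up each word in the dictionary:
  'big' -> 6
  'red' -> 4
  'ran' -> 5
  'dog' -> 2
  'ran' -> 5
  'sat' -> 1
  'dog' -> 2

Encoded: [6, 4, 5, 2, 5, 1, 2]


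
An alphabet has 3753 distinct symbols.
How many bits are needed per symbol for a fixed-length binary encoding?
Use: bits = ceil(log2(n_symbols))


log2(3753) = 11.8738
Bracket: 2^11 = 2048 < 3753 <= 2^12 = 4096
So ceil(log2(3753)) = 12

bits = ceil(log2(3753)) = ceil(11.8738) = 12 bits


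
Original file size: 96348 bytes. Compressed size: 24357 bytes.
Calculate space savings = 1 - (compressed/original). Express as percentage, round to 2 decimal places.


ratio = compressed/original = 24357/96348 = 0.252802
savings = 1 - ratio = 1 - 0.252802 = 0.747198
as a percentage: 0.747198 * 100 = 74.72%

Space savings = 1 - 24357/96348 = 74.72%


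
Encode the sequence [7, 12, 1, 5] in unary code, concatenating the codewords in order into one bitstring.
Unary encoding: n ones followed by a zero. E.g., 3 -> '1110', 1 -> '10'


Encode each number as n ones followed by a terminating 0:
  7 -> 11111110 (8 bits)
  12 -> 1111111111110 (13 bits)
  1 -> 10 (2 bits)
  5 -> 111110 (6 bits)
Total length = 8 + 13 + 2 + 6 = 29 bits.

Unary([7, 12, 1, 5]) = 11111110111111111111010111110 (29 bits)


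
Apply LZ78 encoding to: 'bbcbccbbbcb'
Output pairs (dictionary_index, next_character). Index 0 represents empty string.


LZ78 encoding steps:
Dictionary: {0: ''}
Step 1: w='' (idx 0), next='b' -> output (0, 'b'), add 'b' as idx 1
Step 2: w='b' (idx 1), next='c' -> output (1, 'c'), add 'bc' as idx 2
Step 3: w='bc' (idx 2), next='c' -> output (2, 'c'), add 'bcc' as idx 3
Step 4: w='b' (idx 1), next='b' -> output (1, 'b'), add 'bb' as idx 4
Step 5: w='bc' (idx 2), next='b' -> output (2, 'b'), add 'bcb' as idx 5


Encoded: [(0, 'b'), (1, 'c'), (2, 'c'), (1, 'b'), (2, 'b')]


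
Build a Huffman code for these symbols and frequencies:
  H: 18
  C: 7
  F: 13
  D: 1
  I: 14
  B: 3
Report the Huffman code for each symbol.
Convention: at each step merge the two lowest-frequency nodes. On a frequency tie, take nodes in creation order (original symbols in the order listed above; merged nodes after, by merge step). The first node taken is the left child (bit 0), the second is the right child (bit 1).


Huffman tree construction:
Step 1: Merge D(1) + B(3) = 4
Step 2: Merge (D+B)(4) + C(7) = 11
Step 3: Merge ((D+B)+C)(11) + F(13) = 24
Step 4: Merge I(14) + H(18) = 32
Step 5: Merge (((D+B)+C)+F)(24) + (I+H)(32) = 56
Read each symbol's code off the tree from the root (left child = 0, right child = 1).

Codes:
  H: 11 (length 2)
  C: 001 (length 3)
  F: 01 (length 2)
  D: 0000 (length 4)
  I: 10 (length 2)
  B: 0001 (length 4)
Average code length: 127/56 = 2.2679 bits/symbol


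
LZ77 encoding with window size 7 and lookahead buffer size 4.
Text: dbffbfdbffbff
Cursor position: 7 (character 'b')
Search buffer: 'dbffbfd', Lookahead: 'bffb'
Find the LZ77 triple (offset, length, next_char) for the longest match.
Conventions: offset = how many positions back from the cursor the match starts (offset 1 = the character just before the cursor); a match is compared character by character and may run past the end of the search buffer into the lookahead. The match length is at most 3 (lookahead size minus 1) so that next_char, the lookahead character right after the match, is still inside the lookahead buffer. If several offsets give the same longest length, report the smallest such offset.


Try each offset into the search buffer:
  offset=1 (pos 6, char 'd'): match length 0
  offset=2 (pos 5, char 'f'): match length 0
  offset=3 (pos 4, char 'b'): match length 2
  offset=4 (pos 3, char 'f'): match length 0
  offset=5 (pos 2, char 'f'): match length 0
  offset=6 (pos 1, char 'b'): match length 3
  offset=7 (pos 0, char 'd'): match length 0
Longest match has length 3 at offset 6.
next_char = character at position 7 + 3 = 10 -> 'b'

Best match: offset=6, length=3 (matching 'bff' starting at position 1)
LZ77 triple: (6, 3, 'b')
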